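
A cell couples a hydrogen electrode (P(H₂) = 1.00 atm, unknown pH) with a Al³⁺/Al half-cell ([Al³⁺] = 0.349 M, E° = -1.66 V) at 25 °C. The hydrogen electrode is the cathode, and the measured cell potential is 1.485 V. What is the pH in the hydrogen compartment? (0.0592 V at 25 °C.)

E°_cell = 1.66 V and n = 6.
log Q = n(E° − E)/0.0592 = 6×(1.66 − 1.485)/0.0592 = 17.736.
With Q = [Al³⁺]^2·P(H₂)^3 / [H⁺]^6, solving for [H⁺] gives log[H⁺] = -3.108, so pH = 3.11.

pH = 3.11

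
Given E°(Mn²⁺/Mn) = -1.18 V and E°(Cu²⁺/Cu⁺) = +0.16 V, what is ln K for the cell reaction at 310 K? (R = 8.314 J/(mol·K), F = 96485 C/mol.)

ln K = 100.3

E°_cell = +0.16 − (-1.18) = 1.34 V, with n = 2 electrons transferred.
At equilibrium E = 0, so the Nernst equation gives ln K = nFE°/RT = (2)(96485)(1.34)/((8.314)(310)) = 100.33.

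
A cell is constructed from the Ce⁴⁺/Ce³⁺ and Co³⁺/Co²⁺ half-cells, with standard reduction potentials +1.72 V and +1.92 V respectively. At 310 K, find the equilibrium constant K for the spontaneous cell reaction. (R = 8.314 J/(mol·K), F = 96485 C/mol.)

1800

E°_cell = +1.92 − (+1.72) = 0.20 V, with n = 1 electron transferred.
At equilibrium E = 0, so the Nernst equation gives ln K = nFE°/RT = (1)(96485)(0.20)/((8.314)(310)) = 7.49.
K = e^7.49 = 1800.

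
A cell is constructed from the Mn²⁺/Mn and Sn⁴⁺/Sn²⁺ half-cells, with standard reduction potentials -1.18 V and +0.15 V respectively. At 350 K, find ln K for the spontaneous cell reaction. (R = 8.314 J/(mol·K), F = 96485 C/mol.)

E°_cell = +0.15 − (-1.18) = 1.33 V, with n = 2 electrons transferred.
At equilibrium E = 0, so the Nernst equation gives ln K = nFE°/RT = (2)(96485)(1.33)/((8.314)(350)) = 88.20.

ln K = 88.2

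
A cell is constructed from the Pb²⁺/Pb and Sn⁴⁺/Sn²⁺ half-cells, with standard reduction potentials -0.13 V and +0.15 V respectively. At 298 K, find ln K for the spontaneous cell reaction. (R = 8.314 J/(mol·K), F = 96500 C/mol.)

E°_cell = +0.15 − (-0.13) = 0.28 V, with n = 2 electrons transferred.
At equilibrium E = 0, so the Nernst equation gives ln K = nFE°/RT = (2)(96500)(0.28)/((8.314)(298)) = 21.81.

ln K = 21.8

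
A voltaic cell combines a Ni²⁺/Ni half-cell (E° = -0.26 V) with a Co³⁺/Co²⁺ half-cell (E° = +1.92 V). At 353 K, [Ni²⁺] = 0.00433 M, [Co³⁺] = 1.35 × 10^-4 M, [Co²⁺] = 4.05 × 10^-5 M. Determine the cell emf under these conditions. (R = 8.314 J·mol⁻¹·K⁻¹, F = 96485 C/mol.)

2.30 V

The Co³⁺/Co²⁺ couple has the higher reduction potential and acts as the cathode, so E°_cell = +1.92 − (-0.26) = 2.18 V.
Balancing electrons gives n = 2; the reaction quotient is Q = [Ni²⁺]·[Co²⁺]^2/[Co³⁺]^2 = 3.9 × 10^-4.
E = E° − (RT/nF) ln Q = 2.18 − (8.314×353)/(2×96485) × (-7.850) = 2.180 + 0.119 = 2.299 V.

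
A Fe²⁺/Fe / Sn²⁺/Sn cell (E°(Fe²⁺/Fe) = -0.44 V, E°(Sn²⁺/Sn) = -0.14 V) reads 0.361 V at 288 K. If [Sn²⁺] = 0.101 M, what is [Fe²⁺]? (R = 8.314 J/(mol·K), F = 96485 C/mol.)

7.4 × 10^-4 M

From the Nernst equation, ln Q = nF(E° − E)/RT = 2×96485×(0.30 − 0.361)/(8.314×288) = -4.916, so Q = 0.00733.
With Q = [Fe²⁺]/[Sn²⁺] and the known concentrations, [Fe²⁺] in the numerator gives [Fe²⁺] = 7.4 × 10^-4 M.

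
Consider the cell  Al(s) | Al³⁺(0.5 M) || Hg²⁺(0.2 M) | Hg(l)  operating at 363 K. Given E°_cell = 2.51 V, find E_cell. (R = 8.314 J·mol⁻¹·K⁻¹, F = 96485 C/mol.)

2.49 V

Balancing electrons gives n = 6; the reaction quotient is Q = [Al³⁺]^2/[Hg²⁺]^3 = 31.2.
E = E° − (RT/nF) ln Q = 2.51 − (8.314×363)/(6×96485) × (3.442) = 2.510 − 0.018 = 2.492 V.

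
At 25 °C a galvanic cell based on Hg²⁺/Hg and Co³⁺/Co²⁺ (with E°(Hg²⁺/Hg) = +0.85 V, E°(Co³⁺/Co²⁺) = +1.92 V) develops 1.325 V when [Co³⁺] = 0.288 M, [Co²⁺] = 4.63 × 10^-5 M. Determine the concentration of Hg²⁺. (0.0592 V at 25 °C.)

0.094 M

From the Nernst equation, log Q = n(E° − E)/0.0592 = 2(1.07 − 1.325)/0.0592 = -8.615, so Q = 2.43 × 10^-9.
With Q = [Hg²⁺]·[Co²⁺]^2/[Co³⁺]^2 and the known concentrations, [Hg²⁺] in the numerator gives [Hg²⁺] = 0.094 M.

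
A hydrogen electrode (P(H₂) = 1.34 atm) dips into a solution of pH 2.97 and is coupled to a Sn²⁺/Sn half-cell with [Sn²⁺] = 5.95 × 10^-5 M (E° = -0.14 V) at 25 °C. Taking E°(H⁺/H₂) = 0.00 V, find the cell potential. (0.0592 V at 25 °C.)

0.085 V

The hydrogen couple is the cathode, so E°_cell = 0.14 V; n = 2.
[H⁺] = 10^(−2.97) = 0.0011 M, and Q = [Sn²⁺]·P(H₂) / [H⁺]^2 = 69.4.
E = E° − (0.0592/2) log Q = 0.14 − (0.0592/2)(1.842) = 0.085 V.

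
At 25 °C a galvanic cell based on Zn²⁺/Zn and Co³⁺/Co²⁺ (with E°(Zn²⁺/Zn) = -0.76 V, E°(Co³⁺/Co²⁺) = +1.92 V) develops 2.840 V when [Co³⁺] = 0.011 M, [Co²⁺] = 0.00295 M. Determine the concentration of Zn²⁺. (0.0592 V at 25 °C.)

From the Nernst equation, log Q = n(E° − E)/0.0592 = 2(2.68 − 2.840)/0.0592 = -5.405, so Q = 3.93 × 10^-6.
With Q = [Zn²⁺]·[Co²⁺]^2/[Co³⁺]^2 and the known concentrations, [Zn²⁺] in the numerator gives [Zn²⁺] = 5.5 × 10^-5 M.

5.5 × 10^-5 M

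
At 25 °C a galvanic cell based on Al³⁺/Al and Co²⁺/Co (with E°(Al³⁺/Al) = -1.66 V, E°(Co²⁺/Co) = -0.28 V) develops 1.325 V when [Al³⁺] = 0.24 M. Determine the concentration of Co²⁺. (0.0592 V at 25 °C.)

0.0054 M

From the Nernst equation, log Q = n(E° − E)/0.0592 = 6(1.38 − 1.325)/0.0592 = 5.574, so Q = 3.75 × 10^5.
With Q = [Al³⁺]^2/[Co²⁺]^3 and the known concentrations, [Co²⁺]^3 in the denominator gives [Co²⁺] = 0.0054 M.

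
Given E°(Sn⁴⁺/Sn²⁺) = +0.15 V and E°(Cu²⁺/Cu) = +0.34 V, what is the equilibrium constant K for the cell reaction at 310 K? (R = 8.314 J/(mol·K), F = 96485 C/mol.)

1.5 × 10^6

E°_cell = +0.34 − (+0.15) = 0.19 V, with n = 2 electrons transferred.
At equilibrium E = 0, so the Nernst equation gives ln K = nFE°/RT = (2)(96485)(0.19)/((8.314)(310)) = 14.23.
K = e^14.23 = 1.5 × 10^6.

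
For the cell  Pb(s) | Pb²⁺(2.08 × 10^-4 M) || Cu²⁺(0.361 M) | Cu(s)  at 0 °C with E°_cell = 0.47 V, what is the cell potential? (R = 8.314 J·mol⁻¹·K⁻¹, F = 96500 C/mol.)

Balancing electrons gives n = 2; the reaction quotient is Q = [Pb²⁺]/[Cu²⁺] = 5.76 × 10^-4.
E = E° − (RT/nF) ln Q = 0.47 − (8.314×273)/(2×96500) × (-7.459) = 0.470 + 0.088 = 0.558 V.

0.558 V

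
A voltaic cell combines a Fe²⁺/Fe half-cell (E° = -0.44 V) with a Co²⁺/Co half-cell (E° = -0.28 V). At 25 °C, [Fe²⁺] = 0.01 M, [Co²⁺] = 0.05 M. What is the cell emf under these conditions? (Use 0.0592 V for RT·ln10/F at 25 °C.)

0.181 V

The Co²⁺/Co couple has the higher reduction potential and acts as the cathode, so E°_cell = -0.28 − (-0.44) = 0.16 V.
Balancing electrons gives n = 2; the reaction quotient is Q = [Fe²⁺]/[Co²⁺] = 0.200.
At 25 °C, E = E° − (0.0592/n) log Q = 0.16 − (0.0592/2)(-0.699) = 0.160 + 0.021 = 0.181 V.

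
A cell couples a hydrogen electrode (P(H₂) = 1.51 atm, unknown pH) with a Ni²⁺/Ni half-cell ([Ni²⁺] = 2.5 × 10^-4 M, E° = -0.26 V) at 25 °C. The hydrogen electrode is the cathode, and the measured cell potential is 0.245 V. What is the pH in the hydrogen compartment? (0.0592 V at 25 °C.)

pH = 1.96

E°_cell = 0.26 V and n = 2.
log Q = n(E° − E)/0.0592 = 2×(0.26 − 0.245)/0.0592 = 0.507.
With Q = [Ni²⁺]·P(H₂) / [H⁺]^2, solving for [H⁺] gives log[H⁺] = -1.965, so pH = 1.96.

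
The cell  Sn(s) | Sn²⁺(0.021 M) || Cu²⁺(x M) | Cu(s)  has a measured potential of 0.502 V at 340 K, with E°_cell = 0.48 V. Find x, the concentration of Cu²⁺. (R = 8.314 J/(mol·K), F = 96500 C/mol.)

0.094 M

From the Nernst equation, ln Q = nF(E° − E)/RT = 2×96500×(0.48 − 0.502)/(8.314×340) = -1.502, so Q = 0.223.
With Q = [Sn²⁺]/[Cu²⁺] and the known concentrations, [Cu²⁺] in the denominator gives [Cu²⁺] = 0.094 M.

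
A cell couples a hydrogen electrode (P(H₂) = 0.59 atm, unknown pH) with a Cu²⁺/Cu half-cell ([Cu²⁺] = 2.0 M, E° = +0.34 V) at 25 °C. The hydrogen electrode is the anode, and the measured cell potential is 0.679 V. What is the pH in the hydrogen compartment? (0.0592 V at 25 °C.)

pH = 5.69

E°_cell = 0.34 V and n = 2.
log Q = n(E° − E)/0.0592 = 2×(0.34 − 0.679)/0.0592 = -11.453.
With Q = [H⁺]^2 / ([Cu²⁺]·P(H₂)), solving for [H⁺] gives log[H⁺] = -5.690, so pH = 5.69.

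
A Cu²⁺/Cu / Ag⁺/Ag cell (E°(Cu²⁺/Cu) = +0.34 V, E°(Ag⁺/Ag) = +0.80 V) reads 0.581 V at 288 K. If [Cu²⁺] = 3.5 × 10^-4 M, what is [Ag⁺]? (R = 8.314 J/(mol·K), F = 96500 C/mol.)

From the Nernst equation, ln Q = nF(E° − E)/RT = 2×96500×(0.46 − 0.581)/(8.314×288) = -9.753, so Q = 5.81 × 10^-5.
With Q = [Cu²⁺]/[Ag⁺]^2 and the known concentrations, [Ag⁺]^2 in the denominator gives [Ag⁺] = 2.5 M.

2.5 M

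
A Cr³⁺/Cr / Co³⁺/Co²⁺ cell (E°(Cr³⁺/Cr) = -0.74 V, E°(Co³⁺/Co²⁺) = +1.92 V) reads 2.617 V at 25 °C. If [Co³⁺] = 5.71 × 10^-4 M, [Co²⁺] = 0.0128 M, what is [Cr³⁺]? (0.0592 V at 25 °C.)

From the Nernst equation, log Q = n(E° − E)/0.0592 = 3(2.66 − 2.617)/0.0592 = 2.179, so Q = 151.
With Q = [Cr³⁺]·[Co²⁺]^3/[Co³⁺]^3 and the known concentrations, [Cr³⁺] in the numerator gives [Cr³⁺] = 0.013 M.

0.013 M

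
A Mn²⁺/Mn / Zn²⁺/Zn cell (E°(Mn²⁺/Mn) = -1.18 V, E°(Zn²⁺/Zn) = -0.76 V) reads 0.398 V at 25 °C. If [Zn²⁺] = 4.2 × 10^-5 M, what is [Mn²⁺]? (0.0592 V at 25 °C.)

2.3 × 10^-4 M

From the Nernst equation, log Q = n(E° − E)/0.0592 = 2(0.42 − 0.398)/0.0592 = 0.743, so Q = 5.54.
With Q = [Mn²⁺]/[Zn²⁺] and the known concentrations, [Mn²⁺] in the numerator gives [Mn²⁺] = 2.3 × 10^-4 M.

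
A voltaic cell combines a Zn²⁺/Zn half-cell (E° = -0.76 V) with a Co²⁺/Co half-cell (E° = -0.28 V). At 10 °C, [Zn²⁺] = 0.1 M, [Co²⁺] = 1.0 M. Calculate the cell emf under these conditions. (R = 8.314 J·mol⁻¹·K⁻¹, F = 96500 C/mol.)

The Co²⁺/Co couple has the higher reduction potential and acts as the cathode, so E°_cell = -0.28 − (-0.76) = 0.48 V.
Balancing electrons gives n = 2; the reaction quotient is Q = [Zn²⁺]/[Co²⁺] = 0.100.
E = E° − (RT/nF) ln Q = 0.48 − (8.314×283)/(2×96500) × (-2.303) = 0.480 + 0.028 = 0.508 V.

0.508 V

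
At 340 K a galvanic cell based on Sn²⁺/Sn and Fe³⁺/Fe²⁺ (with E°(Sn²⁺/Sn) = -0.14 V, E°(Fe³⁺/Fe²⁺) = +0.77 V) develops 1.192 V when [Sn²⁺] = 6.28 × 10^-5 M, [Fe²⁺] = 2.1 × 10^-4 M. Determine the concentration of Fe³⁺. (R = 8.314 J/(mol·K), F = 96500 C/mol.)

From the Nernst equation, ln Q = nF(E° − E)/RT = 2×96500×(0.91 − 1.192)/(8.314×340) = -19.254, so Q = 4.35 × 10^-9.
With Q = [Sn²⁺]·[Fe²⁺]^2/[Fe³⁺]^2 and the known concentrations, [Fe³⁺]^2 in the denominator gives [Fe³⁺] = 0.025 M.

0.025 M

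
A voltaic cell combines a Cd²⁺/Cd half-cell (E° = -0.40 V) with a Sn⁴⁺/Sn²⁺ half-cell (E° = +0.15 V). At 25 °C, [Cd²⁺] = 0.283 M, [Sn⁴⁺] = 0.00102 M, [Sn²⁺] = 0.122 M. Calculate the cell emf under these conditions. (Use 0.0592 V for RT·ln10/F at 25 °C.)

The Sn⁴⁺/Sn²⁺ couple has the higher reduction potential and acts as the cathode, so E°_cell = +0.15 − (-0.40) = 0.55 V.
Balancing electrons gives n = 2; the reaction quotient is Q = [Cd²⁺]·[Sn²⁺]/[Sn⁴⁺] = 33.8.
At 25 °C, E = E° − (0.0592/n) log Q = 0.55 − (0.0592/2)(1.530) = 0.550 − 0.045 = 0.505 V.

0.505 V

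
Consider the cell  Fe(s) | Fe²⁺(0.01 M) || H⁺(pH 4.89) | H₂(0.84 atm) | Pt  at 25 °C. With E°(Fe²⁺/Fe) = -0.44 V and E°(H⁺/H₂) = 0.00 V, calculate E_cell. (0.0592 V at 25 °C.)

The hydrogen couple is the cathode, so E°_cell = 0.44 V; n = 2.
[H⁺] = 10^(−4.89) = 1.3 × 10^-5 M, and Q = [Fe²⁺]·P(H₂) / [H⁺]^2 = 5.06 × 10^7.
E = E° − (0.0592/2) log Q = 0.44 − (0.0592/2)(7.704) = 0.212 V.

0.21 V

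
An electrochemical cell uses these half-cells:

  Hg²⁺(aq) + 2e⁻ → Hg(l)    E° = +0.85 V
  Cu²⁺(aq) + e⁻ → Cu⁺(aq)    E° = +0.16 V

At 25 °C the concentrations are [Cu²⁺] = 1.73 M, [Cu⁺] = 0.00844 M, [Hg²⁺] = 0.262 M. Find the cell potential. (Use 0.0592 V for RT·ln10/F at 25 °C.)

The Hg²⁺/Hg couple has the higher reduction potential and acts as the cathode, so E°_cell = +0.85 − (+0.16) = 0.69 V.
Balancing electrons gives n = 2; the reaction quotient is Q = [Cu²⁺]^2/([Cu⁺]^2·[Hg²⁺]) = 1.6 × 10^5.
At 25 °C, E = E° − (0.0592/n) log Q = 0.69 − (0.0592/2)(5.205) = 0.690 − 0.154 = 0.536 V.

0.536 V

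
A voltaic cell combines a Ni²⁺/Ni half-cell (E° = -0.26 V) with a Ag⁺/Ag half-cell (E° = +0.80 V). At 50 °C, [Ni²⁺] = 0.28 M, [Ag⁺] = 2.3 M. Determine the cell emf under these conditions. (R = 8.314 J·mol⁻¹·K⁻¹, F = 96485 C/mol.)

The Ag⁺/Ag couple has the higher reduction potential and acts as the cathode, so E°_cell = +0.80 − (-0.26) = 1.06 V.
Balancing electrons gives n = 2; the reaction quotient is Q = [Ni²⁺]/[Ag⁺]^2 = 0.0529.
E = E° − (RT/nF) ln Q = 1.06 − (8.314×323)/(2×96485) × (-2.939) = 1.060 + 0.041 = 1.101 V.

1.10 V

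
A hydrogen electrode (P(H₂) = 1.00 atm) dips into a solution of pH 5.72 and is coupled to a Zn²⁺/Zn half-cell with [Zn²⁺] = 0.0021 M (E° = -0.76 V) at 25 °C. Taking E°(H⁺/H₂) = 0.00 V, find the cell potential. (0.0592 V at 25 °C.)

The hydrogen couple is the cathode, so E°_cell = 0.76 V; n = 2.
[H⁺] = 10^(−5.72) = 1.9 × 10^-6 M, and Q = [Zn²⁺]·P(H₂) / [H⁺]^2 = 5.78 × 10^8.
E = E° − (0.0592/2) log Q = 0.76 − (0.0592/2)(8.762) = 0.501 V.

0.50 V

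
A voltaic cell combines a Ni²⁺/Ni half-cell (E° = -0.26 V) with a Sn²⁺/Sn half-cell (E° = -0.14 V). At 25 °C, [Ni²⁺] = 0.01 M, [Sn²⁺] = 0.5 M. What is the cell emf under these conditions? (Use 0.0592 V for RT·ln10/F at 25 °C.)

The Sn²⁺/Sn couple has the higher reduction potential and acts as the cathode, so E°_cell = -0.14 − (-0.26) = 0.12 V.
Balancing electrons gives n = 2; the reaction quotient is Q = [Ni²⁺]/[Sn²⁺] = 0.0200.
At 25 °C, E = E° − (0.0592/n) log Q = 0.12 − (0.0592/2)(-1.699) = 0.120 + 0.050 = 0.170 V.

0.170 V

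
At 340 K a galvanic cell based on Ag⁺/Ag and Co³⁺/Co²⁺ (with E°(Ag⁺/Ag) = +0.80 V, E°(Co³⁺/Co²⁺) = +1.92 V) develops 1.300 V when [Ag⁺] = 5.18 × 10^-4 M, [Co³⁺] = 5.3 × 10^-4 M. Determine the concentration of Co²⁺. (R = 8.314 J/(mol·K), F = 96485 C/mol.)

From the Nernst equation, ln Q = nF(E° − E)/RT = 1×96485×(1.12 − 1.300)/(8.314×340) = -6.144, so Q = 0.00215.
With Q = [Ag⁺]·[Co²⁺]/[Co³⁺] and the known concentrations, [Co²⁺] in the numerator gives [Co²⁺] = 0.0022 M.

0.0022 M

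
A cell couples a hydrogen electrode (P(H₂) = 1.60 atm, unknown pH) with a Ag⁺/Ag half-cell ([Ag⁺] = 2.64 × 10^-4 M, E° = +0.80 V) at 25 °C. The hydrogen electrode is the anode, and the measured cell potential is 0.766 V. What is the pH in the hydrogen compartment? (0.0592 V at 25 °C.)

E°_cell = 0.80 V and n = 2.
log Q = n(E° − E)/0.0592 = 2×(0.80 − 0.766)/0.0592 = 1.149.
With Q = [H⁺]^2 / ([Ag⁺]^2·P(H₂)), solving for [H⁺] gives log[H⁺] = -2.902, so pH = 2.90.

pH = 2.90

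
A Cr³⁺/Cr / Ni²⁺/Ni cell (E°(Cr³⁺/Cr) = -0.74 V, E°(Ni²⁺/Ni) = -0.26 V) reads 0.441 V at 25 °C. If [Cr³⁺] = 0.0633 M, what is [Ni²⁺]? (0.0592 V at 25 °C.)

0.0076 M

From the Nernst equation, log Q = n(E° − E)/0.0592 = 6(0.48 − 0.441)/0.0592 = 3.953, so Q = 8970.
With Q = [Cr³⁺]^2/[Ni²⁺]^3 and the known concentrations, [Ni²⁺]^3 in the denominator gives [Ni²⁺] = 0.0076 M.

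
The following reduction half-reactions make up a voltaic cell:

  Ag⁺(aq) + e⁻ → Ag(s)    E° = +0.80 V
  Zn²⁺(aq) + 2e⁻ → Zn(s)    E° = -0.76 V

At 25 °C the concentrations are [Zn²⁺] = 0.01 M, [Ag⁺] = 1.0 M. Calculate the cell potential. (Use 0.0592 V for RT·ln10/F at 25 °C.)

The Ag⁺/Ag couple has the higher reduction potential and acts as the cathode, so E°_cell = +0.80 − (-0.76) = 1.56 V.
Balancing electrons gives n = 2; the reaction quotient is Q = [Zn²⁺]/[Ag⁺]^2 = 0.0100.
At 25 °C, E = E° − (0.0592/n) log Q = 1.56 − (0.0592/2)(-2.000) = 1.560 + 0.059 = 1.619 V.

1.62 V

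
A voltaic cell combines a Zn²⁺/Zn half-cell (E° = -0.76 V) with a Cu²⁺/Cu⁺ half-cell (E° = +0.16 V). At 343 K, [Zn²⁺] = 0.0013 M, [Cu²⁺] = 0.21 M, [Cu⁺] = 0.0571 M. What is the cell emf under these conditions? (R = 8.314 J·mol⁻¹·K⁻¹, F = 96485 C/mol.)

1.06 V

The Cu²⁺/Cu⁺ couple has the higher reduction potential and acts as the cathode, so E°_cell = +0.16 − (-0.76) = 0.92 V.
Balancing electrons gives n = 2; the reaction quotient is Q = [Zn²⁺]·[Cu⁺]^2/[Cu²⁺]^2 = 9.61 × 10^-5.
E = E° − (RT/nF) ln Q = 0.92 − (8.314×343)/(2×96485) × (-9.250) = 0.920 + 0.137 = 1.057 V.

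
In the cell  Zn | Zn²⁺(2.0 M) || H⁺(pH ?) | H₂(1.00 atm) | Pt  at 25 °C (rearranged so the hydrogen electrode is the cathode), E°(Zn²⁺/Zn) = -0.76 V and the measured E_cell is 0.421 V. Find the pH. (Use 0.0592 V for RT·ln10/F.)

E°_cell = 0.76 V and n = 2.
log Q = n(E° − E)/0.0592 = 2×(0.76 − 0.421)/0.0592 = 11.453.
With Q = [Zn²⁺]·P(H₂) / [H⁺]^2, solving for [H⁺] gives log[H⁺] = -5.576, so pH = 5.58.

pH = 5.58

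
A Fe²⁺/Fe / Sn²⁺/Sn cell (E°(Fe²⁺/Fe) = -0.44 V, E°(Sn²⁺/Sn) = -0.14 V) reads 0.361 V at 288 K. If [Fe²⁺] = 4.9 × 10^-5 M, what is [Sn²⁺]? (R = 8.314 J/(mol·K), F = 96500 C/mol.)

From the Nernst equation, ln Q = nF(E° − E)/RT = 2×96500×(0.30 − 0.361)/(8.314×288) = -4.917, so Q = 0.00732.
With Q = [Fe²⁺]/[Sn²⁺] and the known concentrations, [Sn²⁺] in the denominator gives [Sn²⁺] = 0.0067 M.

0.0067 M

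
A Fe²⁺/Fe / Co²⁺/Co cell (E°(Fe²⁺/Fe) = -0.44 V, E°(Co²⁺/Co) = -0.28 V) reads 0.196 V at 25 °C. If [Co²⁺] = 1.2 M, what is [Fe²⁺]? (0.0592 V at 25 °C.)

0.073 M

From the Nernst equation, log Q = n(E° − E)/0.0592 = 2(0.16 − 0.196)/0.0592 = -1.216, so Q = 0.0608.
With Q = [Fe²⁺]/[Co²⁺] and the known concentrations, [Fe²⁺] in the numerator gives [Fe²⁺] = 0.073 M.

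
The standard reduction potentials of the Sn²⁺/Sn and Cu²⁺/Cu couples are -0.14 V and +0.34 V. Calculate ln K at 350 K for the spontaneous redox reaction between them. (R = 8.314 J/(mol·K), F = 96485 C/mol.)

ln K = 31.8

E°_cell = +0.34 − (-0.14) = 0.48 V, with n = 2 electrons transferred.
At equilibrium E = 0, so the Nernst equation gives ln K = nFE°/RT = (2)(96485)(0.48)/((8.314)(350)) = 31.83.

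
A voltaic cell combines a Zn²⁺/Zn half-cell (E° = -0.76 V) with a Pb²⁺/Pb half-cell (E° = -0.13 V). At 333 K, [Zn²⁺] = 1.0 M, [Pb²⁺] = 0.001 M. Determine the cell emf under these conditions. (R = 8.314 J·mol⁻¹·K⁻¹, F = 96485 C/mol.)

The Pb²⁺/Pb couple has the higher reduction potential and acts as the cathode, so E°_cell = -0.13 − (-0.76) = 0.63 V.
Balancing electrons gives n = 2; the reaction quotient is Q = [Zn²⁺]/[Pb²⁺] = 1000.
E = E° − (RT/nF) ln Q = 0.63 − (8.314×333)/(2×96485) × (6.908) = 0.630 − 0.099 = 0.531 V.

0.531 V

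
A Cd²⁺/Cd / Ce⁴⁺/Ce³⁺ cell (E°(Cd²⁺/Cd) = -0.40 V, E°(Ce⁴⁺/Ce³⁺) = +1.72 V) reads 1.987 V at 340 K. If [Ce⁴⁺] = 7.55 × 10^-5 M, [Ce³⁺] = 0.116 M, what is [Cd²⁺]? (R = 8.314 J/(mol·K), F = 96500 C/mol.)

From the Nernst equation, ln Q = nF(E° − E)/RT = 2×96500×(2.12 − 1.987)/(8.314×340) = 9.081, so Q = 8780.
With Q = [Cd²⁺]·[Ce³⁺]^2/[Ce⁴⁺]^2 and the known concentrations, [Cd²⁺] in the numerator gives [Cd²⁺] = 0.0037 M.

0.0037 M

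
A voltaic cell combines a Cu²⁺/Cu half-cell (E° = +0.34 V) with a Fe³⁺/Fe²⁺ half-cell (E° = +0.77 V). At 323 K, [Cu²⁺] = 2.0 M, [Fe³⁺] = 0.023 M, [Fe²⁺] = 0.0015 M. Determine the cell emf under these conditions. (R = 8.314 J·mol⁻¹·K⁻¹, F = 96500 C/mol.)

The Fe³⁺/Fe²⁺ couple has the higher reduction potential and acts as the cathode, so E°_cell = +0.77 − (+0.34) = 0.43 V.
Balancing electrons gives n = 2; the reaction quotient is Q = [Cu²⁺]·[Fe²⁺]^2/[Fe³⁺]^2 = 0.00851.
E = E° − (RT/nF) ln Q = 0.43 − (8.314×323)/(2×96500) × (-4.767) = 0.430 + 0.066 = 0.496 V.

0.496 V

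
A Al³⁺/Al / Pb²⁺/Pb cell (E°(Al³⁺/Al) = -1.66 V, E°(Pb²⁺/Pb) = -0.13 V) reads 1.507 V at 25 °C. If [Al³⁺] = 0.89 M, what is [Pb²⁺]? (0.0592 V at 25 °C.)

From the Nernst equation, log Q = n(E° − E)/0.0592 = 6(1.53 − 1.507)/0.0592 = 2.331, so Q = 214.
With Q = [Al³⁺]^2/[Pb²⁺]^3 and the known concentrations, [Pb²⁺]^3 in the denominator gives [Pb²⁺] = 0.15 M.

0.15 M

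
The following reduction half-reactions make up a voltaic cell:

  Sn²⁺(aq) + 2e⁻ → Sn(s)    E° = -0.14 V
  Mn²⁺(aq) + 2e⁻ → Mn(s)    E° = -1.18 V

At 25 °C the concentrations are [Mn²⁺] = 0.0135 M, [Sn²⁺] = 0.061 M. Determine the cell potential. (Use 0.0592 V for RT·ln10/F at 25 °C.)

1.06 V

The Sn²⁺/Sn couple has the higher reduction potential and acts as the cathode, so E°_cell = -0.14 − (-1.18) = 1.04 V.
Balancing electrons gives n = 2; the reaction quotient is Q = [Mn²⁺]/[Sn²⁺] = 0.221.
At 25 °C, E = E° − (0.0592/n) log Q = 1.04 − (0.0592/2)(-0.655) = 1.040 + 0.019 = 1.059 V.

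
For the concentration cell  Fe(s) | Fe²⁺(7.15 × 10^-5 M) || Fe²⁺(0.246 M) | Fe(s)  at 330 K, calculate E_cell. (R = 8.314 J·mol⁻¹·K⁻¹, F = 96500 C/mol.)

0.12 V

Both half-cells are Fe²⁺/Fe, so E°_cell = 0. The concentrated side is the cathode; the cell reaction moves Fe²⁺ from high to low concentration with n = 2.
Q = [Fe²⁺]_dilute/[Fe²⁺]_conc = 7.15 × 10^-5/0.246 = 2.91 × 10^-4.
E = 0 − (RT/nF) ln Q = −((8.314×330)/(2×96500))(-8.143) = 0.1158 V.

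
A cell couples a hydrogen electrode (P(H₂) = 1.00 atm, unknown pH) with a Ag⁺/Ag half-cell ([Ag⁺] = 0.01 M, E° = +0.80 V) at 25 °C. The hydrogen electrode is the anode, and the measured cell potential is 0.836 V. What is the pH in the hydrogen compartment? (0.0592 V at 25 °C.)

pH = 2.61

E°_cell = 0.80 V and n = 2.
log Q = n(E° − E)/0.0592 = 2×(0.80 − 0.836)/0.0592 = -1.216.
With Q = [H⁺]^2 / ([Ag⁺]^2·P(H₂)), solving for [H⁺] gives log[H⁺] = -2.608, so pH = 2.61.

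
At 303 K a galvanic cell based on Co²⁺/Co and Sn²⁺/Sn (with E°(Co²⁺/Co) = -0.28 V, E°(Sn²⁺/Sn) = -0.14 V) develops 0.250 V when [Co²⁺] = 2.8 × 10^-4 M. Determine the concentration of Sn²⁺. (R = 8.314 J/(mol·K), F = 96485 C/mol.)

From the Nernst equation, ln Q = nF(E° − E)/RT = 2×96485×(0.14 − 0.250)/(8.314×303) = -8.426, so Q = 2.19 × 10^-4.
With Q = [Co²⁺]/[Sn²⁺] and the known concentrations, [Sn²⁺] in the denominator gives [Sn²⁺] = 1.3 M.

1.3 M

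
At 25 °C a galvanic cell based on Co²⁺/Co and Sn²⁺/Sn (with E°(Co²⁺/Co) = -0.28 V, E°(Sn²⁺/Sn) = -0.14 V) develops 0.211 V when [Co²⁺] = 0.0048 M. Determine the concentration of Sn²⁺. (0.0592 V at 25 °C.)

From the Nernst equation, log Q = n(E° − E)/0.0592 = 2(0.14 − 0.211)/0.0592 = -2.399, so Q = 0.00399.
With Q = [Co²⁺]/[Sn²⁺] and the known concentrations, [Sn²⁺] in the denominator gives [Sn²⁺] = 1.2 M.

1.2 M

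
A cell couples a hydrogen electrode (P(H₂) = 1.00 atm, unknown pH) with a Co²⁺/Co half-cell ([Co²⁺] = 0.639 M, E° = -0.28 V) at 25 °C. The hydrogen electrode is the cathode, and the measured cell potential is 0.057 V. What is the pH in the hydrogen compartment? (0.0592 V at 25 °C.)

E°_cell = 0.28 V and n = 2.
log Q = n(E° − E)/0.0592 = 2×(0.28 − 0.057)/0.0592 = 7.534.
With Q = [Co²⁺]·P(H₂) / [H⁺]^2, solving for [H⁺] gives log[H⁺] = -3.864, so pH = 3.86.

pH = 3.86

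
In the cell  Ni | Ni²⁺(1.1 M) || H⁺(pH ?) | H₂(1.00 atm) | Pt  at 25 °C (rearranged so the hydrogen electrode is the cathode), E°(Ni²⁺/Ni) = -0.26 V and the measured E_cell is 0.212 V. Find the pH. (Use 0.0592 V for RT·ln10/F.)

E°_cell = 0.26 V and n = 2.
log Q = n(E° − E)/0.0592 = 2×(0.26 − 0.212)/0.0592 = 1.622.
With Q = [Ni²⁺]·P(H₂) / [H⁺]^2, solving for [H⁺] gives log[H⁺] = -0.790, so pH = 0.79.

pH = 0.79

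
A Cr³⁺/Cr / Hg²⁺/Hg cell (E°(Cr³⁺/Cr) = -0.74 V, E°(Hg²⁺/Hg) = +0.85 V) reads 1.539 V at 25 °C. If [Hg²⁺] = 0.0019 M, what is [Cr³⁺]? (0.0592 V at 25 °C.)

0.032 M

From the Nernst equation, log Q = n(E° − E)/0.0592 = 6(1.59 − 1.539)/0.0592 = 5.169, so Q = 1.48 × 10^5.
With Q = [Cr³⁺]^2/[Hg²⁺]^3 and the known concentrations, [Cr³⁺]^2 in the numerator gives [Cr³⁺] = 0.032 M.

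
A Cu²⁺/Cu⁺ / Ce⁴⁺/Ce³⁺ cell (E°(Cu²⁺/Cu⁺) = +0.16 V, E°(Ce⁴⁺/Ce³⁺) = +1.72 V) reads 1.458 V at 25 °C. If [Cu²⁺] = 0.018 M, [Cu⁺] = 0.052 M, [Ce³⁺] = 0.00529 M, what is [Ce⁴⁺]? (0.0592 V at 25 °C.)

From the Nernst equation, log Q = n(E° − E)/0.0592 = 1(1.56 − 1.458)/0.0592 = 1.723, so Q = 52.8.
With Q = [Cu²⁺]·[Ce³⁺]/([Cu⁺]·[Ce⁴⁺]) and the known concentrations, [Ce⁴⁺] in the denominator gives [Ce⁴⁺] = 3.5 × 10^-5 M.

3.5 × 10^-5 M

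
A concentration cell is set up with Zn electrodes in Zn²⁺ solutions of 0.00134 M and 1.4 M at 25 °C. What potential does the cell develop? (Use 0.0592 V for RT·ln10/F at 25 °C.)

Both half-cells are Zn²⁺/Zn, so E°_cell = 0. The concentrated side is the cathode; the cell reaction moves Zn²⁺ from high to low concentration with n = 2.
Q = [Zn²⁺]_dilute/[Zn²⁺]_conc = 0.00134/1.4 = 9.57 × 10^-4.
E = 0 − (0.0592/2) log Q = −(0.0592/2)(-3.019) = 0.0894 V.

0.089 V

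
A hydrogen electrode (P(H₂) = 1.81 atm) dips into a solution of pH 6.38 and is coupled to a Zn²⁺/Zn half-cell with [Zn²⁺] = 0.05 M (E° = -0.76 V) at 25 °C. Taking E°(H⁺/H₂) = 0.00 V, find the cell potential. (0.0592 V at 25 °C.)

0.41 V

The hydrogen couple is the cathode, so E°_cell = 0.76 V; n = 2.
[H⁺] = 10^(−6.38) = 4.2 × 10^-7 M, and Q = [Zn²⁺]·P(H₂) / [H⁺]^2 = 5.21 × 10^11.
E = E° − (0.0592/2) log Q = 0.76 − (0.0592/2)(11.717) = 0.413 V.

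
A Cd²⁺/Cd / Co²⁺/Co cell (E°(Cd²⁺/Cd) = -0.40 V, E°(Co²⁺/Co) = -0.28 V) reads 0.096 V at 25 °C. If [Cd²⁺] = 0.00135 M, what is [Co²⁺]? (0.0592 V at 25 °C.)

2.1 × 10^-4 M

From the Nernst equation, log Q = n(E° − E)/0.0592 = 2(0.12 − 0.096)/0.0592 = 0.811, so Q = 6.47.
With Q = [Cd²⁺]/[Co²⁺] and the known concentrations, [Co²⁺] in the denominator gives [Co²⁺] = 2.1 × 10^-4 M.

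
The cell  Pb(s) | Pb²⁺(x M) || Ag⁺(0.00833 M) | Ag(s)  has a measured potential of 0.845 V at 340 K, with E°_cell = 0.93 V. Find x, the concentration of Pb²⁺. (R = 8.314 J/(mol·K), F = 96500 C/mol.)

From the Nernst equation, ln Q = nF(E° − E)/RT = 2×96500×(0.93 − 0.845)/(8.314×340) = 5.803, so Q = 331.
With Q = [Pb²⁺]/[Ag⁺]^2 and the known concentrations, [Pb²⁺] in the numerator gives [Pb²⁺] = 0.023 M.

0.023 M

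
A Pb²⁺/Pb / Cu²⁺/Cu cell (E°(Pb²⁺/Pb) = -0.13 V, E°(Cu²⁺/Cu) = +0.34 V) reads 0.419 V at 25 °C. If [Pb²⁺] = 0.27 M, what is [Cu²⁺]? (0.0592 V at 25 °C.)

From the Nernst equation, log Q = n(E° − E)/0.0592 = 2(0.47 − 0.419)/0.0592 = 1.723, so Q = 52.8.
With Q = [Pb²⁺]/[Cu²⁺] and the known concentrations, [Cu²⁺] in the denominator gives [Cu²⁺] = 0.0051 M.

0.0051 M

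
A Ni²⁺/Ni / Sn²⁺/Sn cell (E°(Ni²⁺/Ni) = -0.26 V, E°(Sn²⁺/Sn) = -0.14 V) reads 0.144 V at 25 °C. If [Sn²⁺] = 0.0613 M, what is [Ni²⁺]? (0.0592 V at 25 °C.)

0.0095 M

From the Nernst equation, log Q = n(E° − E)/0.0592 = 2(0.12 − 0.144)/0.0592 = -0.811, so Q = 0.155.
With Q = [Ni²⁺]/[Sn²⁺] and the known concentrations, [Ni²⁺] in the numerator gives [Ni²⁺] = 0.0095 M.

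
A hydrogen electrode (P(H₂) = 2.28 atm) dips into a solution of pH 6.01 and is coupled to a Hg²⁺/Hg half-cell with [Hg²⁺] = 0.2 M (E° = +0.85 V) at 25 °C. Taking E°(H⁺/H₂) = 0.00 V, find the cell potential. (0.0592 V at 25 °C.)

The Hg²⁺/Hg couple is the cathode, so E°_cell = 0.85 V; n = 2.
[H⁺] = 10^(−6.01) = 9.8 × 10^-7 M, and Q = [H⁺]^2 / ([Hg²⁺]·P(H₂)) = 2.09 × 10^-12.
E = E° − (0.0592/2) log Q = 0.85 − (0.0592/2)(-11.679) = 1.196 V.

1.20 V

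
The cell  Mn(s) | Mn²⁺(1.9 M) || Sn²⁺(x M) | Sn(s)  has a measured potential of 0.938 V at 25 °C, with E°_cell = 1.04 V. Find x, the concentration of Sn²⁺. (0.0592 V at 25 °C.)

6.8 × 10^-4 M

From the Nernst equation, log Q = n(E° − E)/0.0592 = 2(1.04 − 0.938)/0.0592 = 3.446, so Q = 2790.
With Q = [Mn²⁺]/[Sn²⁺] and the known concentrations, [Sn²⁺] in the denominator gives [Sn²⁺] = 6.8 × 10^-4 M.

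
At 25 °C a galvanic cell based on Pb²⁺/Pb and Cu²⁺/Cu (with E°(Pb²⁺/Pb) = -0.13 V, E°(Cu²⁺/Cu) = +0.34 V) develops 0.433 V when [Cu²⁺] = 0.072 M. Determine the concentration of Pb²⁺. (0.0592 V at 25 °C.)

From the Nernst equation, log Q = n(E° − E)/0.0592 = 2(0.47 − 0.433)/0.0592 = 1.250, so Q = 17.8.
With Q = [Pb²⁺]/[Cu²⁺] and the known concentrations, [Pb²⁺] in the numerator gives [Pb²⁺] = 1.3 M.

1.3 M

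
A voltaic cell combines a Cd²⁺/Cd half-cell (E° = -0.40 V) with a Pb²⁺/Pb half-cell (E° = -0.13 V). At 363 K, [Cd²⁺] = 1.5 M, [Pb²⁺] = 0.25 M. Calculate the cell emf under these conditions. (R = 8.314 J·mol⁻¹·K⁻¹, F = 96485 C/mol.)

0.242 V

The Pb²⁺/Pb couple has the higher reduction potential and acts as the cathode, so E°_cell = -0.13 − (-0.40) = 0.27 V.
Balancing electrons gives n = 2; the reaction quotient is Q = [Cd²⁺]/[Pb²⁺] = 6.00.
E = E° − (RT/nF) ln Q = 0.27 − (8.314×363)/(2×96485) × (1.792) = 0.270 − 0.028 = 0.242 V.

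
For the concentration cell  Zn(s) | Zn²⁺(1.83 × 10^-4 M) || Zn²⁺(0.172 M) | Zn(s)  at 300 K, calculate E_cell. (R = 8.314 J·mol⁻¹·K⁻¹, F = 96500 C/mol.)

0.088 V

Both half-cells are Zn²⁺/Zn, so E°_cell = 0. The concentrated side is the cathode; the cell reaction moves Zn²⁺ from high to low concentration with n = 2.
Q = [Zn²⁺]_dilute/[Zn²⁺]_conc = 1.83 × 10^-4/0.172 = 0.00106.
E = 0 − (RT/nF) ln Q = −((8.314×300)/(2×96500))(-6.846) = 0.0885 V.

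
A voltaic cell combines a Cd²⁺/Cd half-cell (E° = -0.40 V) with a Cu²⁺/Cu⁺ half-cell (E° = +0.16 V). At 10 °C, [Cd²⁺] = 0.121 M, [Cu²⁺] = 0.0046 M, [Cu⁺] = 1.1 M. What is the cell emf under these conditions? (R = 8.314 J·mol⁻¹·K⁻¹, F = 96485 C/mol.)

The Cu²⁺/Cu⁺ couple has the higher reduction potential and acts as the cathode, so E°_cell = +0.16 − (-0.40) = 0.56 V.
Balancing electrons gives n = 2; the reaction quotient is Q = [Cd²⁺]·[Cu⁺]^2/[Cu²⁺]^2 = 6920.
E = E° − (RT/nF) ln Q = 0.56 − (8.314×283)/(2×96485) × (8.842) = 0.560 − 0.108 = 0.452 V.

0.452 V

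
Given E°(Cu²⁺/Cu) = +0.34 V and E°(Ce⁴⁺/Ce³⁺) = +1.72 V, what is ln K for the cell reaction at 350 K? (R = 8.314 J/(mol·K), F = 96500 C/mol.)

ln K = 91.5

E°_cell = +1.72 − (+0.34) = 1.38 V, with n = 2 electrons transferred.
At equilibrium E = 0, so the Nernst equation gives ln K = nFE°/RT = (2)(96500)(1.38)/((8.314)(350)) = 91.53.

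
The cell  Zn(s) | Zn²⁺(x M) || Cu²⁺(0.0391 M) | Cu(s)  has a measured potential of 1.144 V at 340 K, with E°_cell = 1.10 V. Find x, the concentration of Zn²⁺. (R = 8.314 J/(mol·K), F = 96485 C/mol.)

0.0019 M

From the Nernst equation, ln Q = nF(E° − E)/RT = 2×96485×(1.10 − 1.144)/(8.314×340) = -3.004, so Q = 0.0496.
With Q = [Zn²⁺]/[Cu²⁺] and the known concentrations, [Zn²⁺] in the numerator gives [Zn²⁺] = 0.0019 M.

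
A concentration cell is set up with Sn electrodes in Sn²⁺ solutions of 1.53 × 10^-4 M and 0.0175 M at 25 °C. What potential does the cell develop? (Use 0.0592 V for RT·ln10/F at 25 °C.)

0.061 V

Both half-cells are Sn²⁺/Sn, so E°_cell = 0. The concentrated side is the cathode; the cell reaction moves Sn²⁺ from high to low concentration with n = 2.
Q = [Sn²⁺]_dilute/[Sn²⁺]_conc = 1.53 × 10^-4/0.0175 = 0.00874.
E = 0 − (0.0592/2) log Q = −(0.0592/2)(-2.058) = 0.0609 V.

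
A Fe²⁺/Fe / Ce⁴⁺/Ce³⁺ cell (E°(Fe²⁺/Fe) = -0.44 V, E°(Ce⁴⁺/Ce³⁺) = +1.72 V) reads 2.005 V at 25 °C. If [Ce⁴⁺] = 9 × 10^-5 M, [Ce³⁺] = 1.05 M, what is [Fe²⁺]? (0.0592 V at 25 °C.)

From the Nernst equation, log Q = n(E° − E)/0.0592 = 2(2.16 − 2.005)/0.0592 = 5.236, so Q = 1.72 × 10^5.
With Q = [Fe²⁺]·[Ce³⁺]^2/[Ce⁴⁺]^2 and the known concentrations, [Fe²⁺] in the numerator gives [Fe²⁺] = 0.0013 M.

0.0013 M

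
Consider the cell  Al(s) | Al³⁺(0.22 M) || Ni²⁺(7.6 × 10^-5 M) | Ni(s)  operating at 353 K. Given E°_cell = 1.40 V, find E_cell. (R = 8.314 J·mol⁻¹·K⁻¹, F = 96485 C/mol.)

Balancing electrons gives n = 6; the reaction quotient is Q = [Al³⁺]^2/[Ni²⁺]^3 = 1.1 × 10^11.
E = E° − (RT/nF) ln Q = 1.40 − (8.314×353)/(6×96485) × (25.426) = 1.400 − 0.129 = 1.271 V.

1.27 V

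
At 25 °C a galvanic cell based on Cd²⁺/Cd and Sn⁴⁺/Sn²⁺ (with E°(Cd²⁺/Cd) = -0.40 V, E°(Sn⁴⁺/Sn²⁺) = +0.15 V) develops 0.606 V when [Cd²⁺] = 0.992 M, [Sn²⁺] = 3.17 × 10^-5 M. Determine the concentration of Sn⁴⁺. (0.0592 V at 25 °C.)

0.0025 M

From the Nernst equation, log Q = n(E° − E)/0.0592 = 2(0.55 − 0.606)/0.0592 = -1.892, so Q = 0.0128.
With Q = [Cd²⁺]·[Sn²⁺]/[Sn⁴⁺] and the known concentrations, [Sn⁴⁺] in the denominator gives [Sn⁴⁺] = 0.0025 M.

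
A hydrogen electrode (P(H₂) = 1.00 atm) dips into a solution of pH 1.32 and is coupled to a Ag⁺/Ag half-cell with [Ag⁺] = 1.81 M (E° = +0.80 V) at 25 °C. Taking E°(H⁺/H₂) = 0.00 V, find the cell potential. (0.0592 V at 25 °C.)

The Ag⁺/Ag couple is the cathode, so E°_cell = 0.80 V; n = 2.
[H⁺] = 10^(−1.32) = 0.048 M, and Q = [H⁺]^2 / ([Ag⁺]^2·P(H₂)) = 6.99 × 10^-4.
E = E° − (0.0592/2) log Q = 0.80 − (0.0592/2)(-3.155) = 0.893 V.

0.89 V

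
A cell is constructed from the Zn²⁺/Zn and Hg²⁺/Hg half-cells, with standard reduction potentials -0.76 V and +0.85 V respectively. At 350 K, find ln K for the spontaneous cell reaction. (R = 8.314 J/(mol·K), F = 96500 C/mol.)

E°_cell = +0.85 − (-0.76) = 1.61 V, with n = 2 electrons transferred.
At equilibrium E = 0, so the Nernst equation gives ln K = nFE°/RT = (2)(96500)(1.61)/((8.314)(350)) = 106.78.

ln K = 106.8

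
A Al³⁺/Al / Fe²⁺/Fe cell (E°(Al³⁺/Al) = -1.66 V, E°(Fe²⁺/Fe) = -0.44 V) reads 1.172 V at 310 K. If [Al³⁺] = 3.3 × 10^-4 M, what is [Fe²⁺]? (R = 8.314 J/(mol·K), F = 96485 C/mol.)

1.3 × 10^-4 M

From the Nernst equation, ln Q = nF(E° − E)/RT = 6×96485×(1.22 − 1.172)/(8.314×310) = 10.782, so Q = 4.81 × 10^4.
With Q = [Al³⁺]^2/[Fe²⁺]^3 and the known concentrations, [Fe²⁺]^3 in the denominator gives [Fe²⁺] = 1.3 × 10^-4 M.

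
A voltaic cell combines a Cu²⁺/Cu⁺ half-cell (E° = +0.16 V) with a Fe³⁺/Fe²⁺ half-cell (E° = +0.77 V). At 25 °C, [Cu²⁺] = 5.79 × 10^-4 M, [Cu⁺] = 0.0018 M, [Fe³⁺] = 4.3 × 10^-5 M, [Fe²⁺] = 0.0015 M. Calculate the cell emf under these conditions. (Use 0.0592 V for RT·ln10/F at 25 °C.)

The Fe³⁺/Fe²⁺ couple has the higher reduction potential and acts as the cathode, so E°_cell = +0.77 − (+0.16) = 0.61 V.
Balancing electrons gives n = 1; the reaction quotient is Q = [Cu²⁺]·[Fe²⁺]/([Cu⁺]·[Fe³⁺]) = 11.2.
At 25 °C, E = E° − (0.0592/n) log Q = 0.61 − (0.0592/1)(1.050) = 0.610 − 0.062 = 0.548 V.

0.548 V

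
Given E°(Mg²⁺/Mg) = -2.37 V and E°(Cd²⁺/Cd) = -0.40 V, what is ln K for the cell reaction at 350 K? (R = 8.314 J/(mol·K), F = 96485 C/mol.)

ln K = 130.6

E°_cell = -0.40 − (-2.37) = 1.97 V, with n = 2 electrons transferred.
At equilibrium E = 0, so the Nernst equation gives ln K = nFE°/RT = (2)(96485)(1.97)/((8.314)(350)) = 130.64.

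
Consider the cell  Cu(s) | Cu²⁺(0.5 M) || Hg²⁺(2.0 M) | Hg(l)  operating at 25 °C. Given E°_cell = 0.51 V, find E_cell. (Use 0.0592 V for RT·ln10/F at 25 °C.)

0.528 V

Balancing electrons gives n = 2; the reaction quotient is Q = [Cu²⁺]/[Hg²⁺] = 0.250.
At 25 °C, E = E° − (0.0592/n) log Q = 0.51 − (0.0592/2)(-0.602) = 0.510 + 0.018 = 0.528 V.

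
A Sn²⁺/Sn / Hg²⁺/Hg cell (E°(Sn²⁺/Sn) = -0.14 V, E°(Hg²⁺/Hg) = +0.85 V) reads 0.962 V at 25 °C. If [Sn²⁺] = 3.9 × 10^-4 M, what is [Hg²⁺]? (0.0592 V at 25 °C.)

From the Nernst equation, log Q = n(E° − E)/0.0592 = 2(0.99 − 0.962)/0.0592 = 0.946, so Q = 8.83.
With Q = [Sn²⁺]/[Hg²⁺] and the known concentrations, [Hg²⁺] in the denominator gives [Hg²⁺] = 4.4 × 10^-5 M.

4.4 × 10^-5 M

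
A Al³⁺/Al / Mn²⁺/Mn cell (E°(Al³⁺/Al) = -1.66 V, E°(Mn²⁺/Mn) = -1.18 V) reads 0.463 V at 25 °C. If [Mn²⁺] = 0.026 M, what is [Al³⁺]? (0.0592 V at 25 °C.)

0.03 M

From the Nernst equation, log Q = n(E° − E)/0.0592 = 6(0.48 − 0.463)/0.0592 = 1.723, so Q = 52.8.
With Q = [Al³⁺]^2/[Mn²⁺]^3 and the known concentrations, [Al³⁺]^2 in the numerator gives [Al³⁺] = 0.03 M.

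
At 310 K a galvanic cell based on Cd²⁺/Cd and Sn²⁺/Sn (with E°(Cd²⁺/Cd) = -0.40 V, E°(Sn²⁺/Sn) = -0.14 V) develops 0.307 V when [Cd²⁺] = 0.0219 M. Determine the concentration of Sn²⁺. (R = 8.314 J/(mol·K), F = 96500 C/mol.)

0.74 M

From the Nernst equation, ln Q = nF(E° − E)/RT = 2×96500×(0.26 − 0.307)/(8.314×310) = -3.520, so Q = 0.0296.
With Q = [Cd²⁺]/[Sn²⁺] and the known concentrations, [Sn²⁺] in the denominator gives [Sn²⁺] = 0.74 M.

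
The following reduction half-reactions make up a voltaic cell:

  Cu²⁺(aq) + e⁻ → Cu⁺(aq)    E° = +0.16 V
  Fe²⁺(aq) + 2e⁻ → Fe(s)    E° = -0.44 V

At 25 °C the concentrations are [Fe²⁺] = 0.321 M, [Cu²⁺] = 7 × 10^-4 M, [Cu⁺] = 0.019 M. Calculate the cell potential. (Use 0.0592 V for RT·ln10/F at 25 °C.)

The Cu²⁺/Cu⁺ couple has the higher reduction potential and acts as the cathode, so E°_cell = +0.16 − (-0.44) = 0.60 V.
Balancing electrons gives n = 2; the reaction quotient is Q = [Fe²⁺]·[Cu⁺]^2/[Cu²⁺]^2 = 236.
At 25 °C, E = E° − (0.0592/n) log Q = 0.60 − (0.0592/2)(2.374) = 0.600 − 0.070 = 0.530 V.

0.530 V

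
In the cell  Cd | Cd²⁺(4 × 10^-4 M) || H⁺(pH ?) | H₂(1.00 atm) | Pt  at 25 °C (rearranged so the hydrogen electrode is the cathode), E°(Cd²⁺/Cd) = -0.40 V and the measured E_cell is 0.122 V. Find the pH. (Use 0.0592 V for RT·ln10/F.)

E°_cell = 0.40 V and n = 2.
log Q = n(E° − E)/0.0592 = 2×(0.40 − 0.122)/0.0592 = 9.392.
With Q = [Cd²⁺]·P(H₂) / [H⁺]^2, solving for [H⁺] gives log[H⁺] = -6.395, so pH = 6.39.

pH = 6.39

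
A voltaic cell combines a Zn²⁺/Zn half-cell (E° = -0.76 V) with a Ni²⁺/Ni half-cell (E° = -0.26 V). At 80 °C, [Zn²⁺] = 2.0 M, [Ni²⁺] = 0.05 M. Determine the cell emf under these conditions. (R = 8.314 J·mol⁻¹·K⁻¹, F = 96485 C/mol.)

The Ni²⁺/Ni couple has the higher reduction potential and acts as the cathode, so E°_cell = -0.26 − (-0.76) = 0.50 V.
Balancing electrons gives n = 2; the reaction quotient is Q = [Zn²⁺]/[Ni²⁺] = 40.0.
E = E° − (RT/nF) ln Q = 0.50 − (8.314×353)/(2×96485) × (3.689) = 0.500 − 0.056 = 0.444 V.

0.444 V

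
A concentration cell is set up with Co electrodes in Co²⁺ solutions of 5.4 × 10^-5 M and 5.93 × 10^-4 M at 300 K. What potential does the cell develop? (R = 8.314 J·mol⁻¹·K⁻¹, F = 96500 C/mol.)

Both half-cells are Co²⁺/Co, so E°_cell = 0. The concentrated side is the cathode; the cell reaction moves Co²⁺ from high to low concentration with n = 2.
Q = [Co²⁺]_dilute/[Co²⁺]_conc = 5.4 × 10^-5/5.93 × 10^-4 = 0.0911.
E = 0 − (RT/nF) ln Q = −((8.314×300)/(2×96500))(-2.396) = 0.0310 V.

0.031 V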